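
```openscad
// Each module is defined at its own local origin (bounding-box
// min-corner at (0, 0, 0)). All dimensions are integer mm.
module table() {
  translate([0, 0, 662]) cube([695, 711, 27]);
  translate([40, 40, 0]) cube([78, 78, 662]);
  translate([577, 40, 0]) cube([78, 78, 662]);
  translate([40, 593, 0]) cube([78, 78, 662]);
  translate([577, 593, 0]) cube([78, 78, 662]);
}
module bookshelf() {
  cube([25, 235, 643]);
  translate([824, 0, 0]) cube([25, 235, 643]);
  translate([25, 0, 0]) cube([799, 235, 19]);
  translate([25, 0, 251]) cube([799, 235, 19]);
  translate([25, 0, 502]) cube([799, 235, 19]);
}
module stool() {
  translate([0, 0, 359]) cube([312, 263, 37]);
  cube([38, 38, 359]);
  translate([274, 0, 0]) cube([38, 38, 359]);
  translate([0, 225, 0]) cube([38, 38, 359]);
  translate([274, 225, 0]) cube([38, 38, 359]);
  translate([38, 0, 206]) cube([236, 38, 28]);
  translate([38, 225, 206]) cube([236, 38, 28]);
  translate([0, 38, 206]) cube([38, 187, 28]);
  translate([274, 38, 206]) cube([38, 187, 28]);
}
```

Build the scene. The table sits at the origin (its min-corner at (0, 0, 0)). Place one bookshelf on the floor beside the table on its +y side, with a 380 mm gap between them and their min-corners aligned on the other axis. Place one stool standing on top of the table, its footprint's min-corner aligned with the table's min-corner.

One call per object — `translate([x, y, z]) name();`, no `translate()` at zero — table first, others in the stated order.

table();
translate([0, 1091, 0]) bookshelf();
translate([0, 0, 689]) stool();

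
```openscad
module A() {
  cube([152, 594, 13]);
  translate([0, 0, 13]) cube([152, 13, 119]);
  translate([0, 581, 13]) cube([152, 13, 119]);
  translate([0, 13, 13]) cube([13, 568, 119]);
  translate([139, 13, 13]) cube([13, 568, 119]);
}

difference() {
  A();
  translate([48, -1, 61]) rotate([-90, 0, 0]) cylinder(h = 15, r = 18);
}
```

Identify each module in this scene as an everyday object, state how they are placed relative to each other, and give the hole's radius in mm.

A is an open box. The open box has a circular hole through its front wall. The hole's radius is 18 mm.

The subtracted cylinder has r = 18 mm.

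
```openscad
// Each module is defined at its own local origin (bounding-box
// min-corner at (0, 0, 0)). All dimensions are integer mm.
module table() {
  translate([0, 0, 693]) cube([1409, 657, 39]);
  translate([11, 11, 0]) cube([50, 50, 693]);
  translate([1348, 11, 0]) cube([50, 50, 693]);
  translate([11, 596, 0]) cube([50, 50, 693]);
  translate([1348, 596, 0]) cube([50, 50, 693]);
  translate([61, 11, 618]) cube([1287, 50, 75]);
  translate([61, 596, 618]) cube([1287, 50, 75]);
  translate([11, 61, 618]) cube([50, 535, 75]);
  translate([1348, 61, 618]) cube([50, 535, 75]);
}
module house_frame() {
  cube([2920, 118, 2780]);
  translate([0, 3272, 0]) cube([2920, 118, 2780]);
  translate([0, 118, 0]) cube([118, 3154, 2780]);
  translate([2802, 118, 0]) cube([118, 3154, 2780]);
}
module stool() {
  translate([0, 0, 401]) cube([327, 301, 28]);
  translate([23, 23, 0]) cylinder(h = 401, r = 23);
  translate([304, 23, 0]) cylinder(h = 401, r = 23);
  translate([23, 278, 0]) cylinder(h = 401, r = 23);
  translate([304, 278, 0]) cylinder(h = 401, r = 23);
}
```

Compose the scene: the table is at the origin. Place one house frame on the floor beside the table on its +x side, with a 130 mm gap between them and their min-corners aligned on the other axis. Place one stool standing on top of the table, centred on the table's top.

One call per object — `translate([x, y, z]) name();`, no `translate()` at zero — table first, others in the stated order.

table();
translate([1539, 0, 0]) house_frame();
translate([541, 178, 732]) stool();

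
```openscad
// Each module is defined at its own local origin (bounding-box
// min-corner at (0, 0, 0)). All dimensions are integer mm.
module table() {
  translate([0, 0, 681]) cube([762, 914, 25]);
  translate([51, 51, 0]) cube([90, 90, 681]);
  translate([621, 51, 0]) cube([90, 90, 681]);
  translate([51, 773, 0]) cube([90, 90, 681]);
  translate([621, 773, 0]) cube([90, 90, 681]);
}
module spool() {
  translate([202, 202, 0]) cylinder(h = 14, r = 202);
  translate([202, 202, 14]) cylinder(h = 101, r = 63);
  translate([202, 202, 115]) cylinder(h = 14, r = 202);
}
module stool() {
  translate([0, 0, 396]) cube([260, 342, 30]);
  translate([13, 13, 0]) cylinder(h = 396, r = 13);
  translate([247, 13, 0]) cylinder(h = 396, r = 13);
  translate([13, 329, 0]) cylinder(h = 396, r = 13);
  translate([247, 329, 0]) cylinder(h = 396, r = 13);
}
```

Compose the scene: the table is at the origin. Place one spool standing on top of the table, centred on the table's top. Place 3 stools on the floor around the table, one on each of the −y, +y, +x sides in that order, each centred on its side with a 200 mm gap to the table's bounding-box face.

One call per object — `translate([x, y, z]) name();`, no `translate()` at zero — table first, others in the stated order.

table();
translate([179, 255, 706]) spool();
translate([251, -542, 0]) stool();
translate([251, 1114, 0]) stool();
translate([962, 286, 0]) stool();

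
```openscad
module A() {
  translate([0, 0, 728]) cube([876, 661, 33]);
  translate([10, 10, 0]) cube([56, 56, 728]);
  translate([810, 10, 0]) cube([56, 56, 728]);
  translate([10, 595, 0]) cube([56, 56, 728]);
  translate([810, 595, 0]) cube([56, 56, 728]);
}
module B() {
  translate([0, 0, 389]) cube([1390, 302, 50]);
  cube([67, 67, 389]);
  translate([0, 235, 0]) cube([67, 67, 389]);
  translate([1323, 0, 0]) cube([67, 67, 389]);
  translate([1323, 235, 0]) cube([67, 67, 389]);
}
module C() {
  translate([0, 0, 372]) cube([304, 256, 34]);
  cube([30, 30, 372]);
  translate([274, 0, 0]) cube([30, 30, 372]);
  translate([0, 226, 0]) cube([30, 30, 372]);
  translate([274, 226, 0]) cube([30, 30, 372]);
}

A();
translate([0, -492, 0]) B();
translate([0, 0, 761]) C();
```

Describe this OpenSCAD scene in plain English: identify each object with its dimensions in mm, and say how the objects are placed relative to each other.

A is a table: top 876 mm (x) × 661 mm (y), 33 mm thick, upper face at z = 761 mm, on four 56×56 mm square legs, each inset 10 mm from the nearest pair of top edges, running from z = 0 to the bottom of the top.

B is a long wooden bench with a 1390 mm (x) × 302 mm (y) seat, 50 mm thick, its top surface 439 mm above the floor. Four 67 mm square legs at the seat corners, flush with the edges, run from z = 0 to the seat underside.

C is a four-legged stool. The seat is 304×256 mm, 34 mm thick, top at z = 406 mm. It stands on four square legs, each 30×30 mm in cross-section, from z = 0 to the seat underside, each flush with a corner of the seat.

The bench is on the floor beside the table on its −y side. The stool is on top of the table.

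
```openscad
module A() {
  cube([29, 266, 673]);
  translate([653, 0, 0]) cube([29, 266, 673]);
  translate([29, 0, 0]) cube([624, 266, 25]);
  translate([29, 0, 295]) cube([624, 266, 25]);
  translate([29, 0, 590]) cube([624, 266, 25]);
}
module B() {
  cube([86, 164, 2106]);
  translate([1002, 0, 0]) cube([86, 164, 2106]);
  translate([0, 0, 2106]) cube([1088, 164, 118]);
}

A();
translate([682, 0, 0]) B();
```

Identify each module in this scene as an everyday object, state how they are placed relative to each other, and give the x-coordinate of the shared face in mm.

The bookshelf's +x face and the door frame's −x face are both at x = 682 mm.

A is a bookshelf. B is a door frame. The door frame is against the bookshelf's +x side, with their −y faces flush. The x-coordinate of the shared face is 682 mm.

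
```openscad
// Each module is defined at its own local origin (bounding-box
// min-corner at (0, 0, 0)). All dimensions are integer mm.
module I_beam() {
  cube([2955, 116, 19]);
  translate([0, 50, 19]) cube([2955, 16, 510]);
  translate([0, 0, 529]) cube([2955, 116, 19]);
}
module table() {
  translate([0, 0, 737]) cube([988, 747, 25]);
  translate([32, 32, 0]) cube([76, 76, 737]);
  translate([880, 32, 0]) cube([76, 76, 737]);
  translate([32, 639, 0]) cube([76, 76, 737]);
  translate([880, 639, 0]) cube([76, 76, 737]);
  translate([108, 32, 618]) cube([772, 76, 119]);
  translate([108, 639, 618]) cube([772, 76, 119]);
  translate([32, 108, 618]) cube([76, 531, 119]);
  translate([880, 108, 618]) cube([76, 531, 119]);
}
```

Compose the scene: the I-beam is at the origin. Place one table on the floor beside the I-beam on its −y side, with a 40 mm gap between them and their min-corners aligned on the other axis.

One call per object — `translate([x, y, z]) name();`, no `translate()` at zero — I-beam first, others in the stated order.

I_beam();
translate([0, -787, 0]) table();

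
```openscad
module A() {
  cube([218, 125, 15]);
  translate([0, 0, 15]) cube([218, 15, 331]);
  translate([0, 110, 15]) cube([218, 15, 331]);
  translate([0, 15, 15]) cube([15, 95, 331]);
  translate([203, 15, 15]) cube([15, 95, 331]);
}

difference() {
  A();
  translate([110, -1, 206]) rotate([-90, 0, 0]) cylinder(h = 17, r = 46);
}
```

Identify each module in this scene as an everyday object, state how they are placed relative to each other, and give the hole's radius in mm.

The subtracted cylinder has r = 46 mm.

A is an open box. The open box has a circular hole through its front wall. The hole's radius is 46 mm.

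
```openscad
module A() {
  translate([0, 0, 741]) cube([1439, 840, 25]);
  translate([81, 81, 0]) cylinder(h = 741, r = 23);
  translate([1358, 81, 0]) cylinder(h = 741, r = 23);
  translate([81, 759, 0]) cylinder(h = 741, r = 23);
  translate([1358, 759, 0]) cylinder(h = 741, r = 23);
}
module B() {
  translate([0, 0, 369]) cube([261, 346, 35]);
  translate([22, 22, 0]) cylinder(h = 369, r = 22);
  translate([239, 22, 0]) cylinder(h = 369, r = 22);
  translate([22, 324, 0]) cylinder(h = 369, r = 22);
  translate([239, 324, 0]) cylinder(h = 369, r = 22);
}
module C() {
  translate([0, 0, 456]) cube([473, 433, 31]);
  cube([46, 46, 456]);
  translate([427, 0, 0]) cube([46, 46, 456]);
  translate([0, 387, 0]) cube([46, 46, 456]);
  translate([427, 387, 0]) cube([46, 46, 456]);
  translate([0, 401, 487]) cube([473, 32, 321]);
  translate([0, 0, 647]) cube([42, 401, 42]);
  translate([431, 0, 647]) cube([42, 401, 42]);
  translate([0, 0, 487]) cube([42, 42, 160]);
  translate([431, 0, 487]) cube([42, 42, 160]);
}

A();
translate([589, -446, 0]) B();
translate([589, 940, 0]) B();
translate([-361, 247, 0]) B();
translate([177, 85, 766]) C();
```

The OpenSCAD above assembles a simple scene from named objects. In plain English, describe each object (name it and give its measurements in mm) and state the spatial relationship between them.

A is a table with a 1439×840 mm rectangular top, 25 mm thick, top surface at z = 766 mm, supported by four round legs of 46 mm diameter, each leg's bounding box inset 58 mm from the nearest pair of top edges, running from the floor.

B is a simple wooden stool: a rectangular seat 261 mm (x) by 346 mm (y), 35 mm thick, top face at z = 404 mm, on four round legs, each 44 mm in diameter. The legs rest on z = 0, each leg's axis is inset half a diameter from the nearest pair of seat edges (so the leg's bounding box is flush with the corner).

C is a chair. The seat is a 473×433×31 mm slab with its top at z = 487 mm, on four 46×46 mm corner legs (flush with the seat edges, standing on z = 0). A flat backrest 32 mm thick, 321 mm tall, spans the full seat width and rises from the seat top along its +y edge, rear face flush with the rear of the seat. Two armrests of 42×42 mm section run along each side from the seat's front edge to the front of the backrest, top faces 202 mm above the seat top and outer faces flush with the seat's x-edges; a 42×42 mm post under the front of each armrest stands on the seat at the front corner.

Three stools sit around the table at the −y, +y, −x sides. The chair is on top of the table.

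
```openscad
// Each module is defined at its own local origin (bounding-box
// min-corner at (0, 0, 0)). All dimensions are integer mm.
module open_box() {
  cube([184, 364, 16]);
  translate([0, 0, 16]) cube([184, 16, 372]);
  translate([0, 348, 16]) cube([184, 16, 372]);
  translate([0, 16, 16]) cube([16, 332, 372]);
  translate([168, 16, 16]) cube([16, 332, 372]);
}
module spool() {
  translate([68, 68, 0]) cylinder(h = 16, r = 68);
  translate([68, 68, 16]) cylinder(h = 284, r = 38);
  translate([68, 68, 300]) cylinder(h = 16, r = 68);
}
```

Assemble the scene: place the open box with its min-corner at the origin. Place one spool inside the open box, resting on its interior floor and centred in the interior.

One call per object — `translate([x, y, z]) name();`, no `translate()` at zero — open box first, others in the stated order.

open_box();
translate([24, 114, 16]) spool();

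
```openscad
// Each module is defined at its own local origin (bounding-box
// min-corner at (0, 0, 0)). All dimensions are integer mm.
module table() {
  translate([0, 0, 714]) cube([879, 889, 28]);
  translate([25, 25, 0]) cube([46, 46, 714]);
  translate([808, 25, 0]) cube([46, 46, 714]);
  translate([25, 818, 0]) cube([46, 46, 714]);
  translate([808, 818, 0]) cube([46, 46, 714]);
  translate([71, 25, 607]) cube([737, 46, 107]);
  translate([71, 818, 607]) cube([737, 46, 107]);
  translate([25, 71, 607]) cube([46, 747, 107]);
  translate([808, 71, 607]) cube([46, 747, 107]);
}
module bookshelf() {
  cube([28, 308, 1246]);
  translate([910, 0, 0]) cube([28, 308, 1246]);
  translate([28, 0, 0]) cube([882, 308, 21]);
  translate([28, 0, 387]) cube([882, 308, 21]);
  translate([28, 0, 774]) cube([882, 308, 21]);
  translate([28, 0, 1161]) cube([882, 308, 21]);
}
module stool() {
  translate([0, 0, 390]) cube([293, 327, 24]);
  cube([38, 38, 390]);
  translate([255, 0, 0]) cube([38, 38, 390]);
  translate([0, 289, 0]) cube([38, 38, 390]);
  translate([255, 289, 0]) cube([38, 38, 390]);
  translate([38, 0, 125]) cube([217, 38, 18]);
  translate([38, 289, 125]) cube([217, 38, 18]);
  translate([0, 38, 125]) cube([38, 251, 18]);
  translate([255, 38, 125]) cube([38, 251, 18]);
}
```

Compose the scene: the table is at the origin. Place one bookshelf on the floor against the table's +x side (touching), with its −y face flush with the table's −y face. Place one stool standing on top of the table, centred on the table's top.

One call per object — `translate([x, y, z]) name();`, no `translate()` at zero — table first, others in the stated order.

table();
translate([879, 0, 0]) bookshelf();
translate([293, 281, 742]) stool();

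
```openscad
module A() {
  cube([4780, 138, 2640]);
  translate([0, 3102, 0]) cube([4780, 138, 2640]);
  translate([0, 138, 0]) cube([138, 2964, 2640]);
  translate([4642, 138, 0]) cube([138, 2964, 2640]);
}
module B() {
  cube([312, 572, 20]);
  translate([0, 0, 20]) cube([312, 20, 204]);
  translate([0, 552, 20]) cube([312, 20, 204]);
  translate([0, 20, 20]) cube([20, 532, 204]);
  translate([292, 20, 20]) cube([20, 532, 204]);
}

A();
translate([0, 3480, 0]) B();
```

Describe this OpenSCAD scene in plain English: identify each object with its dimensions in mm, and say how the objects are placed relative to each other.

A is a box-shaped house frame (walls only): outside footprint 4780×3240 mm, wall height 2640 mm, wall thickness 138 mm. The two y-facing walls run the full x-width; the two x-facing walls fit between the inner faces of the y-facing walls.

B is an open-topped rectangular box: outside dimensions 312×572×224 mm, with a uniform wall and base thickness of 20 mm. The base is a full 312×572 slab on the floor; four walls sit on top of the base. The front and back walls (the −y and +y sides) span the full width; the two side walls fit between them.

The open box is on the floor beside the house frame on its +y side.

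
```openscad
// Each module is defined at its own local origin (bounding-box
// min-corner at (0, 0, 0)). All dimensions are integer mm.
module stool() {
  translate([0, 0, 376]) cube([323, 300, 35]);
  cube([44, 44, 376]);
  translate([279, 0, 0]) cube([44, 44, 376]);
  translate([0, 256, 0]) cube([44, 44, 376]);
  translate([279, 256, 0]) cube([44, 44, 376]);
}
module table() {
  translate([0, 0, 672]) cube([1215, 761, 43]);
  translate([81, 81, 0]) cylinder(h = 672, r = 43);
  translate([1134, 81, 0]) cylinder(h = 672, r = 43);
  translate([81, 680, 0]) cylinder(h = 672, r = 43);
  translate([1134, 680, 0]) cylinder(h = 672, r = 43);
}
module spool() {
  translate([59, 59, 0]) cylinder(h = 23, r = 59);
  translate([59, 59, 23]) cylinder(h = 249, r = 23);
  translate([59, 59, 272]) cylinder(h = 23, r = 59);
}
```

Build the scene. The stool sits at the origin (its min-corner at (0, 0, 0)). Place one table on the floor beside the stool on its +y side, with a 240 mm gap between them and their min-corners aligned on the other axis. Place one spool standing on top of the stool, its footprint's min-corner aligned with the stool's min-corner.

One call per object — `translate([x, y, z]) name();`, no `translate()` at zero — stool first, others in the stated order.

stool();
translate([0, 540, 0]) table();
translate([0, 0, 411]) spool();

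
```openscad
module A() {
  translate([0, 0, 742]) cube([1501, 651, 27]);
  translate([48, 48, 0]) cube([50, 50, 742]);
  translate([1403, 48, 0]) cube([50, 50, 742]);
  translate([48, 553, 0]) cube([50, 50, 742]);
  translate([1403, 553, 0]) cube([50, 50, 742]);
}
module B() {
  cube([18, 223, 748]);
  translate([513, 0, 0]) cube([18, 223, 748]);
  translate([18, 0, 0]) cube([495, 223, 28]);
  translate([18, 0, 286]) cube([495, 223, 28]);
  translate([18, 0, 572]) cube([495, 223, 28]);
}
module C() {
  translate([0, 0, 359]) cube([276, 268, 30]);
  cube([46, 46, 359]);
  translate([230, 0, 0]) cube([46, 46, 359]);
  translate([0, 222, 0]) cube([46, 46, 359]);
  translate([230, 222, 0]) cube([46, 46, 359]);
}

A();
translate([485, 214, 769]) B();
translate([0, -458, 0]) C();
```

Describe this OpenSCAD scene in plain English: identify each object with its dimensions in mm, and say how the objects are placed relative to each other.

A is a table with a 1501×651 mm rectangular top, 27 mm thick, top surface at z = 769 mm, supported by four 50×50 mm square legs, each inset 48 mm from the nearest pair of top edges, running from the floor.

B is a bookshelf 531 mm wide overall, 223 mm deep and 748 mm tall. The two sides are 18 mm thick vertical panels. 3 horizontal shelves of 28 mm thickness span between the inner faces of the sides; the lowest shelf sits on the floor and shelves are stacked with a clear vertical gap of 258 mm between each pair.

C is a four-legged stool. The seat is a 276×268×30 mm slab whose top surface is at z = 389 mm; four square legs, each 46×46 mm in cross-section, run from the floor (z = 0) to the underside of the seat, each flush with a corner of the seat.

The bookshelf is on top of the table, centred. The stool is on the floor beside the table on its −y side.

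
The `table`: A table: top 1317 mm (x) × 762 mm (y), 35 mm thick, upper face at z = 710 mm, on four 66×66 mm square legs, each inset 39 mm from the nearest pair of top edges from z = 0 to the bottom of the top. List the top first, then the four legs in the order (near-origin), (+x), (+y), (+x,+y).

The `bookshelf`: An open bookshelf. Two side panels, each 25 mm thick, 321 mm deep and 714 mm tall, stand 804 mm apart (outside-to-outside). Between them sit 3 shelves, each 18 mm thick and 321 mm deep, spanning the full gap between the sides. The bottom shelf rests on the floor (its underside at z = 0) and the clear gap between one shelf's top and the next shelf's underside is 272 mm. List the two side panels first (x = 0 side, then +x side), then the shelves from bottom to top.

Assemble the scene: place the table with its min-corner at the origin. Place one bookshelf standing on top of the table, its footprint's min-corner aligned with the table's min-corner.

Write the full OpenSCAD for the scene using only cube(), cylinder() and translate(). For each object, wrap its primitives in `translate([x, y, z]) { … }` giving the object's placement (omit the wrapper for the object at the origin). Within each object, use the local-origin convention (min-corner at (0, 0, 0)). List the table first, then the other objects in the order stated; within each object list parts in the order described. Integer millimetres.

translate([0, 0, 675]) cube([1317, 762, 35]);
translate([39, 39, 0]) cube([66, 66, 675]);
translate([1212, 39, 0]) cube([66, 66, 675]);
translate([39, 657, 0]) cube([66, 66, 675]);
translate([1212, 657, 0]) cube([66, 66, 675]);
translate([0, 0, 710]) {
  cube([25, 321, 714]);
  translate([779, 0, 0]) cube([25, 321, 714]);
  translate([25, 0, 0]) cube([754, 321, 18]);
  translate([25, 0, 290]) cube([754, 321, 18]);
  translate([25, 0, 580]) cube([754, 321, 18]);
}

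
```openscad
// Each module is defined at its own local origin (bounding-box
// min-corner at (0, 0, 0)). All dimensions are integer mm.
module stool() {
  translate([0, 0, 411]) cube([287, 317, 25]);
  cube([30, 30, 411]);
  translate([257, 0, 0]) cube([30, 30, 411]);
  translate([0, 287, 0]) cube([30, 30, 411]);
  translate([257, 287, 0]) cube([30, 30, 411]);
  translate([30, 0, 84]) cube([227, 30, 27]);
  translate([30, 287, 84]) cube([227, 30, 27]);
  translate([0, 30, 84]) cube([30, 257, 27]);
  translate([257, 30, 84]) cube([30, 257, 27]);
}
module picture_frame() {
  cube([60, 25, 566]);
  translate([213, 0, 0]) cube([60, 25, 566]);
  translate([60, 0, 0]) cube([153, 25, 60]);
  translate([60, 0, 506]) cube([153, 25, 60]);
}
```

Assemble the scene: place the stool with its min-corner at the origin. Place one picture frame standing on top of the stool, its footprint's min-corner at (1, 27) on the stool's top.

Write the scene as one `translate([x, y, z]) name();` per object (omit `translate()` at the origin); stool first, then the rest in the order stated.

stool();
translate([1, 27, 436]) picture_frame();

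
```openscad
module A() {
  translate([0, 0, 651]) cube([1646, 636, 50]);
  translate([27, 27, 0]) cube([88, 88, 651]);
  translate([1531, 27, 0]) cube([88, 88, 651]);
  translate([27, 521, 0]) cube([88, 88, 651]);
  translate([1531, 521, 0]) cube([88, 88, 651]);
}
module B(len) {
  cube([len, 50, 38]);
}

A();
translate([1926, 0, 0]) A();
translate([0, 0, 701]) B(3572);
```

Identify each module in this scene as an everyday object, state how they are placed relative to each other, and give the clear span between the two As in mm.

A is a table. B is a beam. A beam spans the tops of two tables. The clear span between the two tables is 280 mm.

Second table starts at x = 1926; first ends at x = 1646; clear span = 1926 − 1646 = 280 mm.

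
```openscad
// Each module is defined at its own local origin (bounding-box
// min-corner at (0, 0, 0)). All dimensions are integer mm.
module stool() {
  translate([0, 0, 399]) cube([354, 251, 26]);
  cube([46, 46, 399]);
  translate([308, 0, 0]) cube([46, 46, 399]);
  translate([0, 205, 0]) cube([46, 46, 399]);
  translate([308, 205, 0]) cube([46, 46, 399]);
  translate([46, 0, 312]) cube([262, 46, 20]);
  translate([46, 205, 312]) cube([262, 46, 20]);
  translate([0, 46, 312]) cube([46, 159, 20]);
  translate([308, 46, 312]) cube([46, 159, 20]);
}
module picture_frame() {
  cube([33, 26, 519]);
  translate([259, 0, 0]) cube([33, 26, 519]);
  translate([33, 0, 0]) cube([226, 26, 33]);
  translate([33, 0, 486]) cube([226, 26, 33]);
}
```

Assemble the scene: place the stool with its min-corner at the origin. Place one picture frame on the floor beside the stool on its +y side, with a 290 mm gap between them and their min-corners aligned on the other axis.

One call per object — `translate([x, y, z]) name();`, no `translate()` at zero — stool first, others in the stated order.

stool();
translate([0, 541, 0]) picture_frame();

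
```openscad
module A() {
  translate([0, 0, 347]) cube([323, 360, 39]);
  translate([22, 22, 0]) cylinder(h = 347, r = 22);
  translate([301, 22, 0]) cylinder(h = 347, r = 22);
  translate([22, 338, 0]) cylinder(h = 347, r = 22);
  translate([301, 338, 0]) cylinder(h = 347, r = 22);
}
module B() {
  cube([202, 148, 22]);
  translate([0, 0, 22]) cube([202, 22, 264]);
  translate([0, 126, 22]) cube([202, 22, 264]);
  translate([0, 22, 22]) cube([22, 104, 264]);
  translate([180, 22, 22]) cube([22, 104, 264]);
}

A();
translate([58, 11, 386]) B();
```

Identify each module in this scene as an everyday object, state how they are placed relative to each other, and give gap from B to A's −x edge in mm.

A is a stool. B is an open box. The open box is on top of the stool. The gap from the open box to the stool's −x edge is 58 mm.

The open box's min-x is at 58; the stool's min-x is 0; gap = 58 mm.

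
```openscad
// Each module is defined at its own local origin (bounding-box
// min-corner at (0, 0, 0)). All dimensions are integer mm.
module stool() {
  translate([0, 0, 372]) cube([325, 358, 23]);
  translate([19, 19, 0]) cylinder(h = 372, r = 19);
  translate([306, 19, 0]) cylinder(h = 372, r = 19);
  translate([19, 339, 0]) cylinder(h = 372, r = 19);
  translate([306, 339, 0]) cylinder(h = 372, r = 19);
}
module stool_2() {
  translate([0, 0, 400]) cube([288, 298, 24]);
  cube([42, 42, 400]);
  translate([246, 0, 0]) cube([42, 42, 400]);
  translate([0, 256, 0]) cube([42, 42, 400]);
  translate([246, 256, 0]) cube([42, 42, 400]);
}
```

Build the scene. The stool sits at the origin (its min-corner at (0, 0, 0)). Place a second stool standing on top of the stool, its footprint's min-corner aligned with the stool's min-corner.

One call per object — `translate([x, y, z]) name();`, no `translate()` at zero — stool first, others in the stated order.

stool();
translate([0, 0, 395]) stool_2();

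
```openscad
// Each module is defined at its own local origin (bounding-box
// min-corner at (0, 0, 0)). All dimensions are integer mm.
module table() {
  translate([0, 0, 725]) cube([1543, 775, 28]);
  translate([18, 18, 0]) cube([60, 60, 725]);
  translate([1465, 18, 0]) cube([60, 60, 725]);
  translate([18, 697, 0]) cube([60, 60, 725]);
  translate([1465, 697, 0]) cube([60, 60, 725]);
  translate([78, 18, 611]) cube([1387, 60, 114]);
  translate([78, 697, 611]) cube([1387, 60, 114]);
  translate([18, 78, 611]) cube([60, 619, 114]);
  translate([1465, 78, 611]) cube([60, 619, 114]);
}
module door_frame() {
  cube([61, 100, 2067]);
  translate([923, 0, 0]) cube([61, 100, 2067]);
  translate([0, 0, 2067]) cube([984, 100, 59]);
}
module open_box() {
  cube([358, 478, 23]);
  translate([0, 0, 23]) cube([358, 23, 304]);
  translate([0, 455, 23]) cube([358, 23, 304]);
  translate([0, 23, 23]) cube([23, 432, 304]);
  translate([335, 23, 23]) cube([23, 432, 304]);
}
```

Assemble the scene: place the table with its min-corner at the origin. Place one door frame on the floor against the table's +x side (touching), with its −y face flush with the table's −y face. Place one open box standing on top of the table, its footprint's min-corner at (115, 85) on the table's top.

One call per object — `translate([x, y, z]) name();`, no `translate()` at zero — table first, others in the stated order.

table();
translate([1543, 0, 0]) door_frame();
translate([115, 85, 753]) open_box();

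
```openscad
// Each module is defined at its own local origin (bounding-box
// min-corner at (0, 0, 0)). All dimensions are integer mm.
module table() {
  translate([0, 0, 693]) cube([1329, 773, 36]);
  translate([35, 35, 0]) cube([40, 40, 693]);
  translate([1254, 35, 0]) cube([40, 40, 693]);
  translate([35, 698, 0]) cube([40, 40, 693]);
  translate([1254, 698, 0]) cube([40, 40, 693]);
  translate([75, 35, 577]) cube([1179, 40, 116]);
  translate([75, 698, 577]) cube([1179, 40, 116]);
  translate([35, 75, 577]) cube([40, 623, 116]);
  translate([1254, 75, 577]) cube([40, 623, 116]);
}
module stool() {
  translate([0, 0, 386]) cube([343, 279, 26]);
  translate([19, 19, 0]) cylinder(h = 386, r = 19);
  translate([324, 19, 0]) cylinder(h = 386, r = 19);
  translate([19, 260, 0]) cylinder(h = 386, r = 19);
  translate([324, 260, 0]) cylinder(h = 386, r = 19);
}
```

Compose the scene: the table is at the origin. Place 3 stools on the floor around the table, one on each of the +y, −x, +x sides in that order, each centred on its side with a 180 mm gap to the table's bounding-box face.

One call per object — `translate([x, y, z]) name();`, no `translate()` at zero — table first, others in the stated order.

table();
translate([493, 953, 0]) stool();
translate([-523, 247, 0]) stool();
translate([1509, 247, 0]) stool();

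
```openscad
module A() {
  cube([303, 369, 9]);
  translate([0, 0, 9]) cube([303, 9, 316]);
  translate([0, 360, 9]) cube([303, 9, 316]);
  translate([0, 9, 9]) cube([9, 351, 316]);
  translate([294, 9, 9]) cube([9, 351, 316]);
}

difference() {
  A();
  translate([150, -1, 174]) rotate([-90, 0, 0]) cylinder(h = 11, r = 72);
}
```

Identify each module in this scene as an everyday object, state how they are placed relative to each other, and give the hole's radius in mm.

A is an open box. The open box has a circular hole through its front wall. The hole's radius is 72 mm.

The subtracted cylinder has r = 72 mm.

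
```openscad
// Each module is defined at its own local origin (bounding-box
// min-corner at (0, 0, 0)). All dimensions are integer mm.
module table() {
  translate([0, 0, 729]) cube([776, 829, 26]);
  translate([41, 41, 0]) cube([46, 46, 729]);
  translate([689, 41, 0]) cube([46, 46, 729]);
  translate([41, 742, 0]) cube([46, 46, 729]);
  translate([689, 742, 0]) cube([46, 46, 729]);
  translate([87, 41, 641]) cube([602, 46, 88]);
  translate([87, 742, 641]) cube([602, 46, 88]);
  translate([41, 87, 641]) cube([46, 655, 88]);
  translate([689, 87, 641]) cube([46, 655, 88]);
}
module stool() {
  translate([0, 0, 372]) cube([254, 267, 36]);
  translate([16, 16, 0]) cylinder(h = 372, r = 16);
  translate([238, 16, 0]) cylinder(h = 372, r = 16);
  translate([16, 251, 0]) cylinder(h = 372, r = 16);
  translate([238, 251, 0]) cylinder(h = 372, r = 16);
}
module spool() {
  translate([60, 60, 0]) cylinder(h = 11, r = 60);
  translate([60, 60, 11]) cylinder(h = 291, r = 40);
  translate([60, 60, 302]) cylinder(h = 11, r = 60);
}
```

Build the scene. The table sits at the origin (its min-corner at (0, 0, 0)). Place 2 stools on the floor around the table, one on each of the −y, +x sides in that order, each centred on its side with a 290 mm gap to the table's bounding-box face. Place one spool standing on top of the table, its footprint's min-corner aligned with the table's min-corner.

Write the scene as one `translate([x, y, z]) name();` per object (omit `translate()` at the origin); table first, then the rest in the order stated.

table();
translate([261, -557, 0]) stool();
translate([1066, 281, 0]) stool();
translate([0, 0, 755]) spool();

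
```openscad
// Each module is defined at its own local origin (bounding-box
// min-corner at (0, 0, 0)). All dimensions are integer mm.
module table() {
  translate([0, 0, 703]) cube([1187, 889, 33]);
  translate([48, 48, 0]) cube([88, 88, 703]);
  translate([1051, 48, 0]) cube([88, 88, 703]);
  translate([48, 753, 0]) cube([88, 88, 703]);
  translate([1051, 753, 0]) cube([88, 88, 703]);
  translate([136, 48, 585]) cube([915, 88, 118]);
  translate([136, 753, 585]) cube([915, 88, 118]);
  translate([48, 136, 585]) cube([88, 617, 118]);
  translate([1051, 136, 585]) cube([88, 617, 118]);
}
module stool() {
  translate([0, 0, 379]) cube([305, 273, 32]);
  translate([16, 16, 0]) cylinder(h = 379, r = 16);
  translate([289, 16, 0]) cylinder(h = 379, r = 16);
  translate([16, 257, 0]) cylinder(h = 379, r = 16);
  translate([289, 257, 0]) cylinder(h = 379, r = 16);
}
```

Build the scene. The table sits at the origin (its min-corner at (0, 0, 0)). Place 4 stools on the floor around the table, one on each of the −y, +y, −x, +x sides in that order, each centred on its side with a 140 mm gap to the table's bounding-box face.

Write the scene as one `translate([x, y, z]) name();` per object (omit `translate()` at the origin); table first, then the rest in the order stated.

table();
translate([441, -413, 0]) stool();
translate([441, 1029, 0]) stool();
translate([-445, 308, 0]) stool();
translate([1327, 308, 0]) stool();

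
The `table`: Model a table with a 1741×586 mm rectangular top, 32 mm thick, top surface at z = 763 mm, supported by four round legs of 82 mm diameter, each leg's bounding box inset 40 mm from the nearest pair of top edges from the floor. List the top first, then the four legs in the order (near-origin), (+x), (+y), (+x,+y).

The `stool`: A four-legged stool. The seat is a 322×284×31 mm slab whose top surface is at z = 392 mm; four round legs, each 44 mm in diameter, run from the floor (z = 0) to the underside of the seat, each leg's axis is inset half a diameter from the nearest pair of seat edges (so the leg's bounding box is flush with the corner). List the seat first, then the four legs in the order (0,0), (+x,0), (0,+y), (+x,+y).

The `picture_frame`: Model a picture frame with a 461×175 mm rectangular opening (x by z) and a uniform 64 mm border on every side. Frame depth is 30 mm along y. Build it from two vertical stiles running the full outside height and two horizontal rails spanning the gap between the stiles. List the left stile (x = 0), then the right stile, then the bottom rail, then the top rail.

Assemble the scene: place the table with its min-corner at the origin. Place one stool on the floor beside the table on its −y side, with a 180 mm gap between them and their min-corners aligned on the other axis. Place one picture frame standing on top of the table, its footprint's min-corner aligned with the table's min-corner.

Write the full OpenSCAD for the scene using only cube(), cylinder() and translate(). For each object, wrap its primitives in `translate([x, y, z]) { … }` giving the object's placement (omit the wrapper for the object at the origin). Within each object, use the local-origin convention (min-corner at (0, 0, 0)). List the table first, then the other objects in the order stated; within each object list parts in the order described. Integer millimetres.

translate([0, 0, 731]) cube([1741, 586, 32]);
translate([81, 81, 0]) cylinder(h = 731, r = 41);
translate([1660, 81, 0]) cylinder(h = 731, r = 41);
translate([81, 505, 0]) cylinder(h = 731, r = 41);
translate([1660, 505, 0]) cylinder(h = 731, r = 41);
translate([0, -464, 0]) {
  translate([0, 0, 361]) cube([322, 284, 31]);
  translate([22, 22, 0]) cylinder(h = 361, r = 22);
  translate([300, 22, 0]) cylinder(h = 361, r = 22);
  translate([22, 262, 0]) cylinder(h = 361, r = 22);
  translate([300, 262, 0]) cylinder(h = 361, r = 22);
}
translate([0, 0, 763]) {
  cube([64, 30, 303]);
  translate([525, 0, 0]) cube([64, 30, 303]);
  translate([64, 0, 0]) cube([461, 30, 64]);
  translate([64, 0, 239]) cube([461, 30, 64]);
}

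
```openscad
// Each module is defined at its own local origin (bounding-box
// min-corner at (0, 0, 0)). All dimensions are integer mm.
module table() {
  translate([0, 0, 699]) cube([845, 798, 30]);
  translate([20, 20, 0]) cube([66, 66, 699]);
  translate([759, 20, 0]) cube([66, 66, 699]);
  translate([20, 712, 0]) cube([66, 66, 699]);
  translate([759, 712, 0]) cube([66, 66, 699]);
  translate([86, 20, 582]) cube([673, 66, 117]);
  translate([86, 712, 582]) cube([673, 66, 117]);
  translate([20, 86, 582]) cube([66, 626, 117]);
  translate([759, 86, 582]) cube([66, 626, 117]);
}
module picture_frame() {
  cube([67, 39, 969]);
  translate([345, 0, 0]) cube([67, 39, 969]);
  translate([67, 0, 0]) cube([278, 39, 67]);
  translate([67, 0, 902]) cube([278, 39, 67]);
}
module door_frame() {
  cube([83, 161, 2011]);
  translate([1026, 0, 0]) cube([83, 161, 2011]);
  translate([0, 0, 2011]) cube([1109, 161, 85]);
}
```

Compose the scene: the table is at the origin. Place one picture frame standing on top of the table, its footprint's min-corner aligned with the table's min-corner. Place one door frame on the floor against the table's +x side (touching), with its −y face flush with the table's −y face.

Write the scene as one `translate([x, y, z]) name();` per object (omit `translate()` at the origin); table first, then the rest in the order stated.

table();
translate([0, 0, 729]) picture_frame();
translate([845, 0, 0]) door_frame();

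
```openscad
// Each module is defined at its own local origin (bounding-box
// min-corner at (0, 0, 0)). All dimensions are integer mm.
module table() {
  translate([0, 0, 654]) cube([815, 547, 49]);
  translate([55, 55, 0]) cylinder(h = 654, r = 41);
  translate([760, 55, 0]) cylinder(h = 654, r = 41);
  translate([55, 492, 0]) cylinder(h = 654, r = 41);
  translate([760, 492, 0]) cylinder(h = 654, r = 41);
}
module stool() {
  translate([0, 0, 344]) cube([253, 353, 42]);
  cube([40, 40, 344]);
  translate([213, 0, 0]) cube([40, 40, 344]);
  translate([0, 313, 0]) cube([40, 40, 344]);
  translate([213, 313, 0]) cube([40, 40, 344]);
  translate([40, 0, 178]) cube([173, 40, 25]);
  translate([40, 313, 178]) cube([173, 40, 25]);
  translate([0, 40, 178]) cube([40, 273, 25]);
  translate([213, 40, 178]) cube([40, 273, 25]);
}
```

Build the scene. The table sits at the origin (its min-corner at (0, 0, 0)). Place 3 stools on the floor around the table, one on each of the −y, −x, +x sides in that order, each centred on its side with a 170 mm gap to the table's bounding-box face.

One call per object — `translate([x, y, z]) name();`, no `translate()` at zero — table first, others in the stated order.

table();
translate([281, -523, 0]) stool();
translate([-423, 97, 0]) stool();
translate([985, 97, 0]) stool();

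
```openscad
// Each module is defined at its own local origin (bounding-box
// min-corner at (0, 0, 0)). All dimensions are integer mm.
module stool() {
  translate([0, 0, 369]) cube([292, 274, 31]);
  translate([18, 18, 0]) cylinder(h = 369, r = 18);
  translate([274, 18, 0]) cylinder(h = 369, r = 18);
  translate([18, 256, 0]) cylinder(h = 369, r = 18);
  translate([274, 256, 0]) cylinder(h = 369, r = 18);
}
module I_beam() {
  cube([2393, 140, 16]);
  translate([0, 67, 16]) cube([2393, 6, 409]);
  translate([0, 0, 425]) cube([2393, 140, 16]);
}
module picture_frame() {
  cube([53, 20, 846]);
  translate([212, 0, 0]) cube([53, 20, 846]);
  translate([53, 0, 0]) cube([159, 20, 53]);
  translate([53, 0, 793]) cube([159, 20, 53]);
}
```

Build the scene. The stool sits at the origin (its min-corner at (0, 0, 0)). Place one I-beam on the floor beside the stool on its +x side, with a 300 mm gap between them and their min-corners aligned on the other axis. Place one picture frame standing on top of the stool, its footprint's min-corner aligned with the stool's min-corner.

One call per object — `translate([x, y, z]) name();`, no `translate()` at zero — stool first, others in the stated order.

stool();
translate([592, 0, 0]) I_beam();
translate([0, 0, 400]) picture_frame();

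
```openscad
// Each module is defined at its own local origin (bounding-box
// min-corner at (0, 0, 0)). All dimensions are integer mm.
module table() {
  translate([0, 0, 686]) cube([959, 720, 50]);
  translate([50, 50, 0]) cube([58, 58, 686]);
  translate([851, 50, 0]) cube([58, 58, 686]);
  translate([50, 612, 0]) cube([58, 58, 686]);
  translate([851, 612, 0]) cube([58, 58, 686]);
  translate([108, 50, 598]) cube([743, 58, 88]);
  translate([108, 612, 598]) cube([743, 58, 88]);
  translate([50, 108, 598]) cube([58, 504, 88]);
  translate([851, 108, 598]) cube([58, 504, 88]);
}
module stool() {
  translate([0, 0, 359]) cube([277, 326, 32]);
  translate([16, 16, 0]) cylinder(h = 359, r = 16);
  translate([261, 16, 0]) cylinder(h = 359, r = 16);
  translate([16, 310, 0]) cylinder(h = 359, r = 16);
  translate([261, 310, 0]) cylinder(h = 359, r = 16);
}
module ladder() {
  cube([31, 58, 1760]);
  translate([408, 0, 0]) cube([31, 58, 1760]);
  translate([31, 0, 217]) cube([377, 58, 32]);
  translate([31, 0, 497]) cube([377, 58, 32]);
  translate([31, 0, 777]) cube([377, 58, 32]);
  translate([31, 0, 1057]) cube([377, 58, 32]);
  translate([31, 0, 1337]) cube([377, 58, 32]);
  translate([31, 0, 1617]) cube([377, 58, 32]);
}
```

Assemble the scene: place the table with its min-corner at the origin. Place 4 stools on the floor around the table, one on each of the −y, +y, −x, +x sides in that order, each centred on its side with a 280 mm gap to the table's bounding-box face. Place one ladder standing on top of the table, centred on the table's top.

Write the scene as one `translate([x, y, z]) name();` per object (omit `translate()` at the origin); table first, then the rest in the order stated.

table();
translate([341, -606, 0]) stool();
translate([341, 1000, 0]) stool();
translate([-557, 197, 0]) stool();
translate([1239, 197, 0]) stool();
translate([260, 331, 736]) ladder();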